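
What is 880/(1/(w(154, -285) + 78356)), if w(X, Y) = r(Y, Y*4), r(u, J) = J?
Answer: 67950080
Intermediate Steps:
w(X, Y) = 4*Y (w(X, Y) = Y*4 = 4*Y)
880/(1/(w(154, -285) + 78356)) = 880/(1/(4*(-285) + 78356)) = 880/(1/(-1140 + 78356)) = 880/(1/77216) = 880*77216 = 67950080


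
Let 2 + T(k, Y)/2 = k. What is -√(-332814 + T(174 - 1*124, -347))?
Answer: -I*√332718 ≈ -576.82*I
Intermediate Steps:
T(k, Y) = -4 + 2*k
-√(-332814 + T(174 - 1*124, -347)) = -√(-332814 + (-4 + 2*(174 - 1*124))) = -√(-332814 + (-4 + 2*(174 - 124))) = -√(-332814 + (-4 + 2*50)) = -√(-332814 + (-4 + 100)) = -√(-332814 + 96) = -√(-332718) = -I*√332718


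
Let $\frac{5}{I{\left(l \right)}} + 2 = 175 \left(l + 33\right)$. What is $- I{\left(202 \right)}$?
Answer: $- \frac{5}{41123} \approx -0.00012159$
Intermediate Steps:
$I{\left(l \right)} = \frac{5}{5773 + 175 l}$ ($I{\left(l \right)} = \frac{5}{-2 + 175 \left(l + 33\right)} = \frac{5}{-2 + 175 \left(33 + l\right)} = \frac{5}{-2 + \left(5775 + 175 l\right)} = \frac{5}{5773 + 175 l}$)
$- I{\left(202 \right)} = - \frac{5}{5773 + 175 \cdot 202} = - \frac{5}{5773 + 35350} = - \frac{5}{41123}$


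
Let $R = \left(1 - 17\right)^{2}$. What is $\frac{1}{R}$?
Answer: $\frac{1}{256} \approx 0.0039063$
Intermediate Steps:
$R = 256$ ($R = \left(-16\right)^{2} = 256$)
$\frac{1}{R} = \frac{1}{256}$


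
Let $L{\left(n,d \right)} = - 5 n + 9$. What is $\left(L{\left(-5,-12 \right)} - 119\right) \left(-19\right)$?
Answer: $1615$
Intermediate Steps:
$L{\left(n,d \right)} = 9 - 5 n$
$\left(L{\left(-5,-12 \right)} - 119\right) \left(-19\right) = \left(\left(9 - -25\right) - 119\right) \left(-19\right) = \left(\left(9 + 25\right) - 119\right) \left(-19\right) = \left(34 - 119\right) \left(-19\right) = \left(-85\right) \left(-19\right) = 1615$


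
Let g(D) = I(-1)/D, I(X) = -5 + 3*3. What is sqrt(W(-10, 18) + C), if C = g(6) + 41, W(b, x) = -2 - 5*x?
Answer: I*sqrt(453)/3 ≈ 7.0946*I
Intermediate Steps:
I(X) = 4 (I(X) = -5 + 9 = 4)
g(D) = 4/D
C = 125/3 (C = 4/6 + 41 = 4*(1/6) + 41 = 2/3 + 41 = 125/3 ≈ 41.667)
sqrt(W(-10, 18) + C) = sqrt((-2 - 5*18) + 125/3) = sqrt((-2 - 90) + 125/3) = sqrt(-92 + 125/3) = sqrt(-151/3) = I*sqrt(453)/3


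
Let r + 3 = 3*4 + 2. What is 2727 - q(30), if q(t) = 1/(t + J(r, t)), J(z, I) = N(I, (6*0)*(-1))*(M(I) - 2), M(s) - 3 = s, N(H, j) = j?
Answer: 81809/30 ≈ 2727.0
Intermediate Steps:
M(s) = 3 + s
r = 11 (r = -3 + (3*4 + 2) = -3 + (12 + 2) = -3 + 14 = 11)
J(z, I) = 0 (J(z, I) = ((6*0)*(-1))*((3 + I) - 2) = (0*(-1))*(1 + I) = 0*(1 + I) = 0)
q(t) = 1/t (q(t) = 1/(t + 0) = 1/t)
2727 - q(30) = 2727 - 1/30 = 81809/30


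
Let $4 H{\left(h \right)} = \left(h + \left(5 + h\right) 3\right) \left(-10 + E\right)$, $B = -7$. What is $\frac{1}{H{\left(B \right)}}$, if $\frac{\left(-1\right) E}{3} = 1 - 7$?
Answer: $- \frac{1}{26} \approx -0.038462$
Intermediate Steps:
$E = 18$ ($E = - 3 \left(1 - 7\right) = \left(-3\right) \left(-6\right) = 18$)
$H{\left(h \right)} = 30 + 8 h$ ($H{\left(h \right)} = \frac{\left(h + \left(5 + h\right) 3\right) \left(-10 + 18\right)}{4} = \frac{\left(h + \left(15 + 3 h\right)\right) 8}{4} = \frac{\left(15 + 4 h\right) 8}{4} = \frac{120 + 32 h}{4} = 30 + 8 h$)
$\frac{1}{H{\left(B \right)}} = \frac{1}{30 + 8 \left(-7\right)} = \frac{1}{30 - 56} = \frac{1}{-26} = - \frac{1}{26}$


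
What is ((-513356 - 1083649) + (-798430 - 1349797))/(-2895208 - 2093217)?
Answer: 3745232/4988425 ≈ 0.75078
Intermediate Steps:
((-513356 - 1083649) + (-798430 - 1349797))/(-2895208 - 2093217) = (-1597005 - 2148227)/(-4988425) = -3745232*(-1/4988425) = 3745232/4988425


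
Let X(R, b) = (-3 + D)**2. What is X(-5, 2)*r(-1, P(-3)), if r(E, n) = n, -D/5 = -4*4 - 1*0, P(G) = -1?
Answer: -5929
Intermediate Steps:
D = 80 (D = -5*(-4*4 - 1*0) = -5*(-16 + 0) = -5*(-16) = 80)
X(R, b) = 5929 (X(R, b) = (-3 + 80)**2 = 77**2 = 5929)
X(-5, 2)*r(-1, P(-3)) = 5929*(-1) = -5929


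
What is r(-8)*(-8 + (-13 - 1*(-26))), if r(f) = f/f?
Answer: 5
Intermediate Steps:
r(f) = 1
r(-8)*(-8 + (-13 - 1*(-26))) = 1*(-8 + (-13 - 1*(-26))) = 1*(-8 + (-13 + 26)) = 1*(-8 + 13) = 1*5 = 5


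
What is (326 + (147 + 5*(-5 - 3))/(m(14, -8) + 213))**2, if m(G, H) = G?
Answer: 5492143881/51529 ≈ 1.0658e+5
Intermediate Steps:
(326 + (147 + 5*(-5 - 3))/(m(14, -8) + 213))**2 = (326 + (147 + 5*(-5 - 3))/(14 + 213))**2 = (326 + (147 + 5*(-8))/227)**2 = (326 + (147 - 40)*(1/227))**2 = (326 + 107*(1/227))**2 = (326 + 107/227)**2 = (74109/227)**2 = 5492143881/51529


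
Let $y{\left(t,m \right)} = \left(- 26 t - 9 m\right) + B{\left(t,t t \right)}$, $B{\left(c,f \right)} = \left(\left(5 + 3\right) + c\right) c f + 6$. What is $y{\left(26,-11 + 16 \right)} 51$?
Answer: $30440319$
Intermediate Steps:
$B{\left(c,f \right)} = 6 + c f \left(8 + c\right)$ ($B{\left(c,f \right)} = \left(8 + c\right) c f + 6 = c \left(8 + c\right) f + 6 = c f \left(8 + c\right) + 6 = 6 + c f \left(8 + c\right)$)
$y{\left(t,m \right)} = 6 + t^{4} - 26 t - 9 m + 8 t^{3}$ ($y{\left(t,m \right)} = \left(- 26 t - 9 m\right) + \left(6 + t t t^{2} + 8 t t t\right) = \left(- 26 t - 9 m\right) + \left(6 + t^{2} t^{2} + 8 t t^{2}\right) = \left(- 26 t - 9 m\right) + \left(6 + t^{4} + 8 t^{3}\right) = 6 + t^{4} - 26 t - 9 m + 8 t^{3}$)
$y{\left(26,-11 + 16 \right)} 51 = \left(6 + 26^{4} - 676 - 9 \left(-11 + 16\right) + 8 \cdot 26^{3}\right) 51 = \left(6 + 456976 - 676 - 45 + 8 \cdot 17576\right) 51 = \left(6 + 456976 - 676 - 45 + 140608\right) 51 = 596869 \cdot 51 = 30440319$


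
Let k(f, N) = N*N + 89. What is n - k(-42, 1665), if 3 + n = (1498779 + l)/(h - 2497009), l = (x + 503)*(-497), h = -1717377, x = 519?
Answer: -11683614943207/4214386 ≈ -2.7723e+6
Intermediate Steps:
l = -507934 (l = (519 + 503)*(-497) = 1022*(-497) = -507934)
k(f, N) = 89 + N² (k(f, N) = N² + 89 = 89 + N²)
n = -13634003/4214386 (n = -3 + (1498779 - 507934)/(-1717377 - 2497009) = -3 + 990845/(-4214386) = -3 + 990845*(-1/4214386) = -3 - 990845/4214386 = -13634003/4214386 ≈ -3.2351)
n - k(-42, 1665) = -13634003/4214386 - (89 + 1665²) = -13634003/4214386 - (89 + 2772225) = -13634003/4214386 - 1*2772314 = -13634003/4214386 - 2772314 = -11683614943207/4214386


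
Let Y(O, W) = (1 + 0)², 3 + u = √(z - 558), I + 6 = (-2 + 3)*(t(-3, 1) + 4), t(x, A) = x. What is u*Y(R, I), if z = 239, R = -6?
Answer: -3 + I*√319 ≈ -3.0 + 17.861*I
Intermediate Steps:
I = -5 (I = -6 + (-2 + 3)*(-3 + 4) = -6 + 1*1 = -6 + 1 = -5)
u = -3 + I*√319 (u = -3 + √(239 - 558) = -3 + √(-319) = -3 + I*√319 ≈ -3.0 + 17.861*I)
Y(O, W) = 1 (Y(O, W) = 1² = 1)
u*Y(R, I) = (-3 + I*√319)*1 = -3 + I*√319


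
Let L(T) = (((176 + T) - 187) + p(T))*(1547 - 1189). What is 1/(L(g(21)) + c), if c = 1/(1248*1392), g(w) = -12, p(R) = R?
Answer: -1737216/21767316479 ≈ -7.9808e-5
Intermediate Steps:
L(T) = -3938 + 716*T (L(T) = (((176 + T) - 187) + T)*(1547 - 1189) = ((-11 + T) + T)*358 = (-11 + 2*T)*358 = -3938 + 716*T)
c = 1/1737216 ≈ 5.7563e-7
1/(L(g(21)) + c) = 1/((-3938 + 716*(-12)) + 1/1737216) = 1/((-3938 - 8592) + 1/1737216) = 1/(-12530 + 1/1737216) = 1/(-21767316479/1737216) = -1737216/21767316479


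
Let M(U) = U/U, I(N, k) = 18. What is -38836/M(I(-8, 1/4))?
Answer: -38836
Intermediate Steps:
M(U) = 1
-38836/M(I(-8, 1/4)) = -38836/1 = -38836*1 = -38836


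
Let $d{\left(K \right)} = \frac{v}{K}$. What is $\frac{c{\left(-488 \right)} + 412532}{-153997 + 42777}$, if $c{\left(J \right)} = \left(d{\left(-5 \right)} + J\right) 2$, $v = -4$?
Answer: $- \frac{514447}{139025} \approx -3.7004$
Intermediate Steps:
$d{\left(K \right)} = - \frac{4}{K}$
$c{\left(J \right)} = \frac{8}{5} + 2 J$ ($c{\left(J \right)} = \left(- \frac{4}{-5} + J\right) 2 = \left(\left(-4\right) \left(- \frac{1}{5}\right) + J\right) 2 = \left(\frac{4}{5} + J\right) 2 = \frac{8}{5} + 2 J$)
$\frac{c{\left(-488 \right)} + 412532}{-153997 + 42777} = \frac{\left(\frac{8}{5} + 2 \left(-488\right)\right) + 412532}{-153997 + 42777} = \frac{\left(\frac{8}{5} - 976\right) + 412532}{-111220} = \left(- \frac{4872}{5} + 412532\right) \left(- \frac{1}{111220}\right) = \frac{2057788}{5} \left(- \frac{1}{111220}\right) = - \frac{514447}{139025}$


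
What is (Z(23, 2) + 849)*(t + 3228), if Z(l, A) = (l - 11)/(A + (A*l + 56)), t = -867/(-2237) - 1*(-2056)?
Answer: 260976080475/58162 ≈ 4.4871e+6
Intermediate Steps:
t = 4600139/2237 (t = -867*(-1/2237) + 2056 = 867/2237 + 2056 = 4600139/2237 ≈ 2056.4)
Z(l, A) = (-11 + l)/(56 + A + A*l) (Z(l, A) = (-11 + l)/(A + (56 + A*l)) = (-11 + l)/(56 + A + A*l))
(Z(23, 2) + 849)*(t + 3228) = ((-11 + 23)/(56 + 2 + 2*23) + 849)*(4600139/2237 + 3228) = (12/(56 + 2 + 46) + 849)*(11821175/2237) = (12/104 + 849)*(11821175/2237) = ((1/104)*12 + 849)*(11821175/2237) = (3/26 + 849)*(11821175/2237) = (22077/26)*(11821175/2237) = 260976080475/58162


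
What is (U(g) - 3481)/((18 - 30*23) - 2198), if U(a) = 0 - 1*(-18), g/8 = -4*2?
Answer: 3463/2870 ≈ 1.2066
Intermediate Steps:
g = -64 (g = 8*(-4*2) = 8*(-8) = -64)
U(a) = 18 (U(a) = 0 + 18 = 18)
(U(g) - 3481)/((18 - 30*23) - 2198) = (18 - 3481)/((18 - 30*23) - 2198) = -3463/((18 - 690) - 2198) = -3463/(-672 - 2198) = -3463/(-2870) = -3463*(-1/2870) = 3463/2870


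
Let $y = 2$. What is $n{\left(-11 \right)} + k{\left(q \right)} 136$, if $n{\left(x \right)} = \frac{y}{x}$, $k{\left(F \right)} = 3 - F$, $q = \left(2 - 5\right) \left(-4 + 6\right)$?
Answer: $\frac{13462}{11} \approx 1223.8$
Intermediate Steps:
$q = -6$ ($q = \left(-3\right) 2 = -6$)
$n{\left(x \right)} = \frac{2}{x}$
$n{\left(-11 \right)} + k{\left(q \right)} 136 = \frac{2}{-11} + \left(3 - -6\right) 136 = 2 \left(- \frac{1}{11}\right) + \left(3 + 6\right) 136 = - \frac{2}{11} + 9 \cdot 136 = - \frac{2}{11} + 1224 = \frac{13462}{11}$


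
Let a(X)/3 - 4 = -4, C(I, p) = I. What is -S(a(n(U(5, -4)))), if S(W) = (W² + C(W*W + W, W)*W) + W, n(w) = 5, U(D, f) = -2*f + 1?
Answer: 0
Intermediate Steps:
U(D, f) = 1 - 2*f
a(X) = 0 (a(X) = 12 + 3*(-4) = 12 - 12 = 0)
S(W) = W + W² + W*(W + W²) (S(W) = (W² + (W*W + W)*W) + W = (W² + (W² + W)*W) + W = (W² + (W + W²)*W) + W = (W² + W*(W + W²)) + W = W + W² + W*(W + W²))
-S(a(n(U(5, -4)))) = -0*(1 + 0 + 0*(1 + 0)) = -0*(1 + 0 + 0*1) = -0*(1 + 0 + 0) = -0 = -1*0 = 0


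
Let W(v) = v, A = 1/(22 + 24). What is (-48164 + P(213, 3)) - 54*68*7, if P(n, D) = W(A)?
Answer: -3397927/46 ≈ -73868.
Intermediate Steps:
A = 1/46 ≈ 0.021739
P(n, D) = 1/46
(-48164 + P(213, 3)) - 54*68*7 = (-48164 + 1/46) - 54*68*7 = -2215543/46 - 3672*7 = -2215543/46 - 25704 = -3397927/46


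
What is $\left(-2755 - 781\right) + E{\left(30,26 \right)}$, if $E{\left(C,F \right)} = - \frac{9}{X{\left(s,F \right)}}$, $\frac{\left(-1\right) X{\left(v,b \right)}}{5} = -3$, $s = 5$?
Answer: $- \frac{17683}{5} \approx -3536.6$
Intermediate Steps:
$X{\left(v,b \right)} = 15$ ($X{\left(v,b \right)} = \left(-5\right) \left(-3\right) = 15$)
$E{\left(C,F \right)} = - \frac{3}{5}$ ($E{\left(C,F \right)} = - \frac{9}{15} = \left(-9\right) \frac{1}{15} = - \frac{3}{5}$)
$\left(-2755 - 781\right) + E{\left(30,26 \right)} = \left(-2755 - 781\right) - \frac{3}{5} = -3536 - \frac{3}{5} = - \frac{17683}{5}$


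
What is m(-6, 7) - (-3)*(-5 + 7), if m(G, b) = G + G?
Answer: -6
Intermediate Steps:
m(G, b) = 2*G
m(-6, 7) - (-3)*(-5 + 7) = 2*(-6) - (-3)*(-5 + 7) = -12 - (-3)*2 = -12 - 1*(-6) = -12 + 6 = -6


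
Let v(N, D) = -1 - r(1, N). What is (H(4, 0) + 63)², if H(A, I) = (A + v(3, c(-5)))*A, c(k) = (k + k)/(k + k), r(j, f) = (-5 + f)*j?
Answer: 6889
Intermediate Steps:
r(j, f) = j*(-5 + f)
c(k) = 1 (c(k) = (2*k)/((2*k)) = (2*k)*(1/(2*k)) = 1)
v(N, D) = 4 - N (v(N, D) = -1 - (-5 + N) = -1 + (5 - N) = 4 - N)
H(A, I) = A*(1 + A) (H(A, I) = (A + (4 - 1*3))*A = (A + (4 - 3))*A = (A + 1)*A = (1 + A)*A = A*(1 + A))
(H(4, 0) + 63)² = (4*(1 + 4) + 63)² = (4*5 + 63)² = (20 + 63)² = 83² = 6889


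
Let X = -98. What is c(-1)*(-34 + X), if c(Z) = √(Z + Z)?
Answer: -132*I*√2 ≈ -186.68*I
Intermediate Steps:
c(Z) = √2*√Z (c(Z) = √(2*Z) = √2*√Z)
c(-1)*(-34 + X) = (√2*√(-1))*(-34 - 98) = (√2*I)*(-132) = (I*√2)*(-132) = -132*I*√2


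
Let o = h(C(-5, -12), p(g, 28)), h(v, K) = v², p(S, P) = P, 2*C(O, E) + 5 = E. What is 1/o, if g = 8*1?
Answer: 4/289 ≈ 0.013841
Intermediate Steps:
g = 8
C(O, E) = -5/2 + E/2
o = 289/4 (o = (-5/2 + (½)*(-12))² = (-5/2 - 6)² = (-17/2)² = 289/4 ≈ 72.250)
1/o = 1/(289/4) = 4/289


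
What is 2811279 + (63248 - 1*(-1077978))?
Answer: 3952505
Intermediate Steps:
2811279 + (63248 - 1*(-1077978)) = 2811279 + (63248 + 1077978) = 2811279 + 1141226 = 3952505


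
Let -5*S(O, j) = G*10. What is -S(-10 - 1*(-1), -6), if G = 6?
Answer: 12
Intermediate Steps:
S(O, j) = -12 (S(O, j) = -6*10/5 = -1/5*60 = -12)
-S(-10 - 1*(-1), -6) = -1*(-12) = 12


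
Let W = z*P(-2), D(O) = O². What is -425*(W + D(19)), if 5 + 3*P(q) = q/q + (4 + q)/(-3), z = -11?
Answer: -1446275/9 ≈ -1.6070e+5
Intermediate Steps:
P(q) = -16/9 - q/9 (P(q) = -5/3 + (q/q + (4 + q)/(-3))/3 = -5/3 + (1 + (4 + q)*(-⅓))/3 = -5/3 + (1 + (-4/3 - q/3))/3 = -5/3 + (-⅓ - q/3)/3 = -5/3 + (-⅑ - q/9) = -16/9 - q/9)
W = 154/9 (W = -11*(-16/9 - ⅑*(-2)) = -11*(-16/9 + 2/9) = -11*(-14/9) = 154/9 ≈ 17.111)
-425*(W + D(19)) = -425*(154/9 + 19²) = -425*(154/9 + 361) = -425*3403/9 = -1446275/9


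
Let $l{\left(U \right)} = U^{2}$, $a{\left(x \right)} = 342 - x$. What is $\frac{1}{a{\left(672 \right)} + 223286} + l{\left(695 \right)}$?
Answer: $\frac{107693321901}{222956} \approx 4.8303 \cdot 10^{5}$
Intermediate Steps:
$\frac{1}{a{\left(672 \right)} + 223286} + l{\left(695 \right)} = \frac{1}{\left(342 - 672\right) + 223286} + 695^{2} = \frac{1}{\left(342 - 672\right) + 223286} + 483025 = \frac{1}{-330 + 223286} + 483025 = \frac{1}{222956} + 483025 = \frac{107693321901}{222956}$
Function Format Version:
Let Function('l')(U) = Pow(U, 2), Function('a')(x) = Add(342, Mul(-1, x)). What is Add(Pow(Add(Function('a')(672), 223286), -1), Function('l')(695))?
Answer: Rational(107693321901, 222956) ≈ 4.8303e+5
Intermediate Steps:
Add(Pow(Add(Function('a')(672), 223286), -1), Function('l')(695)) = Add(Pow(Add(Add(342, Mul(-1, 672)), 223286), -1), Pow(695, 2)) = Add(Pow(Add(Add(342, -672), 223286), -1), 483025) = Add(Pow(Add(-330, 223286), -1), 483025) = Add(Pow(222956, -1), 483025) = Add(Rational(1, 222956), 483025) = Rational(107693321901, 222956)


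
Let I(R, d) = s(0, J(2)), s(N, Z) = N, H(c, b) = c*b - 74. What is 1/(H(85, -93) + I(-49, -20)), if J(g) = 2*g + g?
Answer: -1/7979 ≈ -0.00012533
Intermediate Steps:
H(c, b) = -74 + b*c (H(c, b) = b*c - 74 = -74 + b*c)
J(g) = 3*g
I(R, d) = 0
1/(H(85, -93) + I(-49, -20)) = 1/((-74 - 93*85) + 0) = 1/((-74 - 7905) + 0) = 1/(-7979 + 0) = 1/(-7979) = -1/7979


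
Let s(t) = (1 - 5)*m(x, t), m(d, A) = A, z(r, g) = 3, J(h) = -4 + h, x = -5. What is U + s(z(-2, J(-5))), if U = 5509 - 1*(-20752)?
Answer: 26249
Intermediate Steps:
U = 26261 (U = 5509 + 20752 = 26261)
s(t) = -4*t (s(t) = (1 - 5)*t = -4*t)
U + s(z(-2, J(-5))) = 26261 - 4*3 = 26261 - 12 = 26249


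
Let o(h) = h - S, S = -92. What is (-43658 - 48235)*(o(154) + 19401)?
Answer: -1805421771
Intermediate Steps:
o(h) = 92 + h (o(h) = h - 1*(-92) = h + 92 = 92 + h)
(-43658 - 48235)*(o(154) + 19401) = (-43658 - 48235)*((92 + 154) + 19401) = -91893*(246 + 19401) = -91893*19647 = -1805421771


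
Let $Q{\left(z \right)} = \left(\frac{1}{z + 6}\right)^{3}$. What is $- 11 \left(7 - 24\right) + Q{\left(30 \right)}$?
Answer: $\frac{8724673}{46656} \approx 187.0$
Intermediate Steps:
$Q{\left(z \right)} = \frac{1}{\left(6 + z\right)^{3}}$ ($Q{\left(z \right)} = \left(\frac{1}{6 + z}\right)^{3} = \frac{1}{\left(6 + z\right)^{3}}$)
$- 11 \left(7 - 24\right) + Q{\left(30 \right)} = - 11 \left(7 - 24\right) + \frac{1}{\left(6 + 30\right)^{3}} = \left(-11\right) \left(-17\right) + \frac{1}{46656} = 187 + \frac{1}{46656} = \frac{8724673}{46656}$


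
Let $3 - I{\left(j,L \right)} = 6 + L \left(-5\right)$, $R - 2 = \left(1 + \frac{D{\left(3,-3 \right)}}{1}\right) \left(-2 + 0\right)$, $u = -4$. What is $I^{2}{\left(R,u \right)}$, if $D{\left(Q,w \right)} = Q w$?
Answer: $529$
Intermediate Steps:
$R = 18$ ($R = 2 + \left(1 + \frac{3 \left(-3\right)}{1}\right) \left(-2 + 0\right) = 2 + \left(1 - 9\right) \left(-2\right) = 2 - -16 = 2 + 16 = 18$)
$I{\left(j,L \right)} = -3 + 5 L$ ($I{\left(j,L \right)} = 3 - \left(6 + L \left(-5\right)\right) = 3 - \left(6 - 5 L\right) = 3 + \left(-6 + 5 L\right) = -3 + 5 L$)
$I^{2}{\left(R,u \right)} = \left(-3 + 5 \left(-4\right)\right)^{2} = \left(-3 - 20\right)^{2} = \left(-23\right)^{2} = 529$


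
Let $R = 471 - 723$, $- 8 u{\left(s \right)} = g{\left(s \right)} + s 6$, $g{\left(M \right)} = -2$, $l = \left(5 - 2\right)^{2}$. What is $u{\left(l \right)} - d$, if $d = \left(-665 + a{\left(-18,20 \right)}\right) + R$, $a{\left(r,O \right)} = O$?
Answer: $\frac{1781}{2} \approx 890.5$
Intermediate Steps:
$l = 9$ ($l = 3^{2} = 9$)
$u{\left(s \right)} = \frac{1}{4} - \frac{3 s}{4}$ ($u{\left(s \right)} = - \frac{-2 + s 6}{8} = - \frac{-2 + 6 s}{8} = \frac{1}{4} - \frac{3 s}{4}$)
$R = -252$ ($R = 471 - 723 = -252$)
$d = -897$ ($d = \left(-665 + 20\right) - 252 = -645 - 252 = -897$)
$u{\left(l \right)} - d = \left(\frac{1}{4} - \frac{27}{4}\right) - -897 = \left(\frac{1}{4} - \frac{27}{4}\right) + 897 = - \frac{13}{2} + 897 = \frac{1781}{2}$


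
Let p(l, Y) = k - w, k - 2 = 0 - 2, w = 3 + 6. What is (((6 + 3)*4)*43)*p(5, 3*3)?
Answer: -13932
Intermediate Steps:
w = 9
k = 0 (k = 2 + (0 - 2) = 2 - 2 = 0)
p(l, Y) = -9 (p(l, Y) = 0 - 1*9 = 0 - 9 = -9)
(((6 + 3)*4)*43)*p(5, 3*3) = (((6 + 3)*4)*43)*(-9) = ((9*4)*43)*(-9) = (36*43)*(-9) = 1548*(-9) = -13932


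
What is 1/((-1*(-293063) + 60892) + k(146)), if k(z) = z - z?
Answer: 1/353955 ≈ 2.8252e-6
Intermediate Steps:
k(z) = 0
1/((-1*(-293063) + 60892) + k(146)) = 1/((-1*(-293063) + 60892) + 0) = 1/((293063 + 60892) + 0) = 1/(353955 + 0) = 1/353955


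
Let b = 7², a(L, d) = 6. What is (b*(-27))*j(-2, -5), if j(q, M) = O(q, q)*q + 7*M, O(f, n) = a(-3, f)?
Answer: 62181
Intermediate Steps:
O(f, n) = 6
j(q, M) = 6*q + 7*M
b = 49
(b*(-27))*j(-2, -5) = (49*(-27))*(6*(-2) + 7*(-5)) = -1323*(-12 - 35) = -1323*(-47) = 62181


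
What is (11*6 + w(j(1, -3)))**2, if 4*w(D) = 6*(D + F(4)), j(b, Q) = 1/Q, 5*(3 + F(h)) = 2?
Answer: 94864/25 ≈ 3794.6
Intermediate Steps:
F(h) = -13/5 (F(h) = -3 + (1/5)*2 = -3 + 2/5 = -13/5)
w(D) = -39/10 + 3*D/2 (w(D) = (6*(D - 13/5))/4 = (6*(-13/5 + D))/4 = (-78/5 + 6*D)/4 = -39/10 + 3*D/2)
(11*6 + w(j(1, -3)))**2 = (11*6 + (-39/10 + (3/2)/(-3)))**2 = (66 + (-39/10 + (3/2)*(-1/3)))**2 = (66 + (-39/10 - 1/2))**2 = (66 - 22/5)**2 = (308/5)**2 = 94864/25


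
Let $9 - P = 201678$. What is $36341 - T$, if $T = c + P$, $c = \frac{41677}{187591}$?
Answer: $\frac{44648492233}{187591} \approx 2.3801 \cdot 10^{5}$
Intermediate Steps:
$c = \frac{41677}{187591}$ ($c = 41677 \cdot \frac{1}{187591} = \frac{41677}{187591} \approx 0.22217$)
$P = -201669$ ($P = 9 - 201678 = -201669$)
$T = - \frac{37831247702}{187591}$ ($T = \frac{41677}{187591} - 201669 = - \frac{37831247702}{187591} \approx -2.0167 \cdot 10^{5}$)
$36341 - T = 36341 - - \frac{37831247702}{187591} = 36341 + \frac{37831247702}{187591} = \frac{44648492233}{187591}$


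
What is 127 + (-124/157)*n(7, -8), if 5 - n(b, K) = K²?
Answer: 27255/157 ≈ 173.60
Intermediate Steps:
n(b, K) = 5 - K²
127 + (-124/157)*n(7, -8) = 127 + (-124/157)*(5 - 1*(-8)²) = 127 + (-124*1/157)*(5 - 1*64) = 127 - 124*(5 - 64)/157 = 127 - 124/157*(-59) = 127 + 7316/157 = 27255/157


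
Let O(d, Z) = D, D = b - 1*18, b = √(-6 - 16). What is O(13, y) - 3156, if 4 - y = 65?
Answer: -3174 + I*√22 ≈ -3174.0 + 4.6904*I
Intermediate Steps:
b = I*√22 (b = √(-22) = I*√22 ≈ 4.6904*I)
y = -61 (y = 4 - 1*65 = 4 - 65 = -61)
D = -18 + I*√22 (D = I*√22 - 1*18 = I*√22 - 18 = -18 + I*√22 ≈ -18.0 + 4.6904*I)
O(d, Z) = -18 + I*√22
O(13, y) - 3156 = (-18 + I*√22) - 3156 = -3174 + I*√22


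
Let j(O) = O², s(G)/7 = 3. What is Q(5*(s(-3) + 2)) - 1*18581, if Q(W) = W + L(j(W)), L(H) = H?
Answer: -5241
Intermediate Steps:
s(G) = 21 (s(G) = 7*3 = 21)
Q(W) = W + W²
Q(5*(s(-3) + 2)) - 1*18581 = (5*(21 + 2))*(1 + 5*(21 + 2)) - 1*18581 = (5*23)*(1 + 5*23) - 18581 = 115*(1 + 115) - 18581 = 115*116 - 18581 = 13340 - 18581 = -5241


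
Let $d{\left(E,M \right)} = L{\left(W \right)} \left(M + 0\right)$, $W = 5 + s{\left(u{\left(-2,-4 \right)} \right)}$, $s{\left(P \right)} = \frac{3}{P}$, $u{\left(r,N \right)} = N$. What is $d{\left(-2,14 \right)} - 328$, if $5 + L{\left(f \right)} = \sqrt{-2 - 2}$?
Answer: $-398 + 28 i \approx -398.0 + 28.0 i$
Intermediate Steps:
$W = \frac{17}{4}$ ($W = 5 + \frac{3}{-4} = 5 + 3 \left(- \frac{1}{4}\right) = 5 - \frac{3}{4} = \frac{17}{4} \approx 4.25$)
$L{\left(f \right)} = -5 + 2 i$ ($L{\left(f \right)} = -5 + \sqrt{-2 - 2} = -5 + \sqrt{-4} = -5 + 2 i$)
$d{\left(E,M \right)} = M \left(-5 + 2 i\right)$ ($d{\left(E,M \right)} = \left(-5 + 2 i\right) \left(M + 0\right) = \left(-5 + 2 i\right) M = M \left(-5 + 2 i\right)$)
$d{\left(-2,14 \right)} - 328 = 14 \left(-5 + 2 i\right) - 328 = \left(-70 + 28 i\right) - 328 = -398 + 28 i$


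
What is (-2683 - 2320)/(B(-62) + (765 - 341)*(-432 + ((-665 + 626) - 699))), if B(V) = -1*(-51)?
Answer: 5003/496029 ≈ 0.010086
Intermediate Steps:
B(V) = 51
(-2683 - 2320)/(B(-62) + (765 - 341)*(-432 + ((-665 + 626) - 699))) = (-2683 - 2320)/(51 + (765 - 341)*(-432 + ((-665 + 626) - 699))) = -5003/(51 + 424*(-432 + (-39 - 699))) = -5003/(51 + 424*(-432 - 738)) = -5003/(51 + 424*(-1170)) = -5003/(51 - 496080) = -5003/(-496029) = -5003*(-1/496029) = 5003/496029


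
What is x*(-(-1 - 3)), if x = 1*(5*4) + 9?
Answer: 116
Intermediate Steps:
x = 29 (x = 1*20 + 9 = 20 + 9 = 29)
x*(-(-1 - 3)) = 29*(-(-1 - 3)) = 29*(-1*(-4)) = 29*4 = 116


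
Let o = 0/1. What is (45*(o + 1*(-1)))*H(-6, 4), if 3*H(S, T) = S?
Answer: 90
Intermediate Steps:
o = 0 (o = 0*1 = 0)
H(S, T) = S/3
(45*(o + 1*(-1)))*H(-6, 4) = (45*(0 + 1*(-1)))*((1/3)*(-6)) = (45*(0 - 1))*(-2) = (45*(-1))*(-2) = -45*(-2) = 90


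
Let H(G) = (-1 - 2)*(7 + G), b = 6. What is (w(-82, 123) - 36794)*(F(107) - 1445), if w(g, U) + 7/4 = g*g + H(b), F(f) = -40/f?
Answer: 18627112165/428 ≈ 4.3521e+7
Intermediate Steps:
H(G) = -21 - 3*G (H(G) = -3*(7 + G) = -21 - 3*G)
w(g, U) = -163/4 + g² (w(g, U) = -7/4 + (g*g + (-21 - 3*6)) = -7/4 + (g² + (-21 - 18)) = -7/4 + (g² - 39) = -7/4 + (-39 + g²) = -163/4 + g²)
(w(-82, 123) - 36794)*(F(107) - 1445) = ((-163/4 + (-82)²) - 36794)*(-40/107 - 1445) = ((-163/4 + 6724) - 36794)*(-40*1/107 - 1445) = (26733/4 - 36794)*(-40/107 - 1445) = -120443/4*(-154655/107) = 18627112165/428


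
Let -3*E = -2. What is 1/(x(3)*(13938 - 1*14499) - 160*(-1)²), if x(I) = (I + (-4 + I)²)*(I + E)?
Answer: -1/8388 ≈ -0.00011922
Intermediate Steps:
E = ⅔ (E = -⅓*(-2) = ⅔ ≈ 0.66667)
x(I) = (⅔ + I)*(I + (-4 + I)²) (x(I) = (I + (-4 + I)²)*(I + ⅔) = (I + (-4 + I)²)*(⅔ + I) = (⅔ + I)*(I + (-4 + I)²))
1/(x(3)*(13938 - 1*14499) - 160*(-1)²) = 1/((32/3 + 3³ - 19/3*3² + (34/3)*3)*(13938 - 1*14499) - 160*(-1)²) = 1/((32/3 + 27 - 19/3*9 + 34)*(13938 - 14499) - 160*1) = 1/((32/3 + 27 - 57 + 34)*(-561) - 160) = 1/((44/3)*(-561) - 160) = 1/(-8228 - 160) = 1/(-8388) = -1/8388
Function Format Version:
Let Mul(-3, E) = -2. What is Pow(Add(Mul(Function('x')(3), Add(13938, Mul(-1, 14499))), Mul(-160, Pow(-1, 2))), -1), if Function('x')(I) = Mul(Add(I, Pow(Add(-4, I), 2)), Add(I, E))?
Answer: Rational(-1, 8388) ≈ -0.00011922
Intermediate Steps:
E = Rational(2, 3) (E = Mul(Rational(-1, 3), -2) = Rational(2, 3) ≈ 0.66667)
Function('x')(I) = Mul(Add(Rational(2, 3), I), Add(I, Pow(Add(-4, I), 2))) (Function('x')(I) = Mul(Add(I, Pow(Add(-4, I), 2)), Add(I, Rational(2, 3))) = Mul(Add(I, Pow(Add(-4, I), 2)), Add(Rational(2, 3), I)) = Mul(Add(Rational(2, 3), I), Add(I, Pow(Add(-4, I), 2))))
Pow(Add(Mul(Function('x')(3), Add(13938, Mul(-1, 14499))), Mul(-160, Pow(-1, 2))), -1) = Pow(Add(Mul(Add(Rational(32, 3), Pow(3, 3), Mul(Rational(-19, 3), Pow(3, 2)), Mul(Rational(34, 3), 3)), Add(13938, Mul(-1, 14499))), Mul(-160, Pow(-1, 2))), -1) = Pow(Add(Mul(Add(Rational(32, 3), 27, Mul(Rational(-19, 3), 9), 34), Add(13938, -14499)), Mul(-160, 1)), -1) = Pow(Add(Mul(Add(Rational(32, 3), 27, -57, 34), -561), -160), -1) = Pow(Add(Mul(Rational(44, 3), -561), -160), -1) = Pow(Add(-8228, -160), -1) = Pow(-8388, -1) = Rational(-1, 8388)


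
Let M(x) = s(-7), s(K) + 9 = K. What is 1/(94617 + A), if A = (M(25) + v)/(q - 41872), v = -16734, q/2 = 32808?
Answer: 11872/1123284649 ≈ 1.0569e-5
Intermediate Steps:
s(K) = -9 + K
q = 65616 (q = 2*32808 = 65616)
M(x) = -16 (M(x) = -9 - 7 = -16)
A = -8375/11872 (A = (-16 - 16734)/(65616 - 41872) = -16750/23744 = -16750*1/23744 = -8375/11872 ≈ -0.70544)
1/(94617 + A) = 1/(94617 - 8375/11872) = 1/(1123284649/11872) = 11872/1123284649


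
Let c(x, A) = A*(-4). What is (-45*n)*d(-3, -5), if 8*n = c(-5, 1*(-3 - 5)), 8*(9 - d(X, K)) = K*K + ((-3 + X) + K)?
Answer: -1305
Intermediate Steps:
c(x, A) = -4*A
d(X, K) = 75/8 - K/8 - X/8 - K²/8 (d(X, K) = 9 - (K*K + ((-3 + X) + K))/8 = 9 - (K² + (-3 + K + X))/8 = 9 - (-3 + K + X + K²)/8 = 9 + (3/8 - K/8 - X/8 - K²/8) = 75/8 - K/8 - X/8 - K²/8)
n = 4 (n = (-4*(-3 - 5))/8 = (-4*(-8))/8 = (⅛)*32 = 4)
(-45*n)*d(-3, -5) = (-45*4)*(75/8 - ⅛*(-5) - ⅛*(-3) - ⅛*(-5)²) = -180*(75/8 + 5/8 + 3/8 - ⅛*25) = -180*(75/8 + 5/8 + 3/8 - 25/8) = -180*29/4 = -1305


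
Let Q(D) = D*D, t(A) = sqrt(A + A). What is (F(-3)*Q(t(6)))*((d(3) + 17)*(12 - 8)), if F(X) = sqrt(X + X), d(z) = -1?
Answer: 768*I*sqrt(6) ≈ 1881.2*I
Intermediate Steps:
t(A) = sqrt(2)*sqrt(A) (t(A) = sqrt(2*A) = sqrt(2)*sqrt(A))
Q(D) = D**2
F(X) = sqrt(2)*sqrt(X) (F(X) = sqrt(2*X) = sqrt(2)*sqrt(X))
(F(-3)*Q(t(6)))*((d(3) + 17)*(12 - 8)) = ((sqrt(2)*sqrt(-3))*(sqrt(2)*sqrt(6))**2)*((-1 + 17)*(12 - 8)) = ((sqrt(2)*(I*sqrt(3)))*(2*sqrt(3))**2)*(16*4) = ((I*sqrt(6))*12)*64 = (12*I*sqrt(6))*64 = 768*I*sqrt(6)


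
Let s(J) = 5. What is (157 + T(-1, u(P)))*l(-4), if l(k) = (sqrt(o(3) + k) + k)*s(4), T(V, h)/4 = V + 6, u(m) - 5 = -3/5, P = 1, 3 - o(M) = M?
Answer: -3540 + 1770*I ≈ -3540.0 + 1770.0*I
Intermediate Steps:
o(M) = 3 - M
u(m) = 22/5 (u(m) = 5 - 3/5 = 22/5)
T(V, h) = 24 + 4*V (T(V, h) = 4*(V + 6) = 4*(6 + V) = 24 + 4*V)
l(k) = 5*k + 5*sqrt(k) (l(k) = (sqrt((3 - 1*3) + k) + k)*5 = (sqrt((3 - 3) + k) + k)*5 = (sqrt(0 + k) + k)*5 = (sqrt(k) + k)*5 = (k + sqrt(k))*5 = 5*k + 5*sqrt(k))
(157 + T(-1, u(P)))*l(-4) = (157 + (24 + 4*(-1)))*(5*(-4) + 5*sqrt(-4)) = (157 + (24 - 4))*(-20 + 5*(2*I)) = (157 + 20)*(-20 + 10*I) = 177*(-20 + 10*I) = -3540 + 1770*I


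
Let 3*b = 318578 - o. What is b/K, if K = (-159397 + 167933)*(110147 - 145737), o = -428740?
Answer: -11323/13808920 ≈ -0.00081998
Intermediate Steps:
b = 249106 (b = (318578 - 1*(-428740))/3 = (318578 + 428740)/3 = (⅓)*747318 = 249106)
K = -303796240 (K = 8536*(-35590) = -303796240)
b/K = 249106/(-303796240) = 249106*(-1/303796240) = -11323/13808920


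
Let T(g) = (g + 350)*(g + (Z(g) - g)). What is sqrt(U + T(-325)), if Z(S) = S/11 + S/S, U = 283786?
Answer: 2*sqrt(8562939)/11 ≈ 532.05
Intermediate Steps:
Z(S) = 1 + S/11 (Z(S) = S*(1/11) + 1 = S/11 + 1 = 1 + S/11)
T(g) = (1 + g/11)*(350 + g) (T(g) = (g + 350)*(g + ((1 + g/11) - g)) = (350 + g)*(g + (1 - 10*g/11)) = (350 + g)*(1 + g/11) = (1 + g/11)*(350 + g))
sqrt(U + T(-325)) = sqrt(283786 + (11 - 325)*(350 - 325)/11) = sqrt(283786 + (1/11)*(-314)*25) = sqrt(283786 - 7850/11) = sqrt(3113796/11) = 2*sqrt(8562939)/11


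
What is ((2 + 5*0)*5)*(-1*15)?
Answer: -150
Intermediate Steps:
((2 + 5*0)*5)*(-1*15) = ((2 + 0)*5)*(-15) = (2*5)*(-15) = 10*(-15) = -150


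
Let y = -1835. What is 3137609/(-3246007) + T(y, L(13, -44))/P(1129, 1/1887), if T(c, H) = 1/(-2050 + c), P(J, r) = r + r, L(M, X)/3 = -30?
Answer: -274814749/227220490 ≈ -1.2095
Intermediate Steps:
L(M, X) = -90 (L(M, X) = 3*(-30) = -90)
P(J, r) = 2*r
3137609/(-3246007) + T(y, L(13, -44))/P(1129, 1/1887) = 3137609/(-3246007) + 1/((-2050 - 1835)*((2/1887))) = 3137609*(-1/3246007) + 1/((-3885)*((2*(1/1887)))) = -3137609/3246007 - 1/(3885*2/1887) = -3137609/3246007 - 1/3885*1887/2 = -3137609/3246007 - 17/70 = -274814749/227220490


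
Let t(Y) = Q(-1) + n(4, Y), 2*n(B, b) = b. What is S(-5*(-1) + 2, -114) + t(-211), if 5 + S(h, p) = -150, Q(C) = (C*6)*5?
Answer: -581/2 ≈ -290.50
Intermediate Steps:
Q(C) = 30*C (Q(C) = (6*C)*5 = 30*C)
S(h, p) = -155 (S(h, p) = -5 - 150 = -155)
n(B, b) = b/2
t(Y) = -30 + Y/2 (t(Y) = 30*(-1) + Y/2 = -30 + Y/2)
S(-5*(-1) + 2, -114) + t(-211) = -155 + (-30 + (½)*(-211)) = -155 + (-30 - 211/2) = -155 - 271/2 = -581/2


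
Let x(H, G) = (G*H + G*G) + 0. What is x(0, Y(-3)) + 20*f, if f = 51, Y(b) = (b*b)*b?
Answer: 1749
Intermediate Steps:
Y(b) = b³ (Y(b) = b²*b = b³)
x(H, G) = G² + G*H (x(H, G) = (G*H + G²) + 0 = (G² + G*H) + 0 = G² + G*H)
x(0, Y(-3)) + 20*f = (-3)³*((-3)³ + 0) + 20*51 = -27*(-27 + 0) + 1020 = -27*(-27) + 1020 = 729 + 1020 = 1749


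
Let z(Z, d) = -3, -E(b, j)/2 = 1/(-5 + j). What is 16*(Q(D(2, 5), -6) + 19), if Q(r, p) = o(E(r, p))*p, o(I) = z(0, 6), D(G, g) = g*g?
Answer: 592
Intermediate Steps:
D(G, g) = g**2
E(b, j) = -2/(-5 + j)
o(I) = -3
Q(r, p) = -3*p
16*(Q(D(2, 5), -6) + 19) = 16*(-3*(-6) + 19) = 16*(18 + 19) = 16*37 = 592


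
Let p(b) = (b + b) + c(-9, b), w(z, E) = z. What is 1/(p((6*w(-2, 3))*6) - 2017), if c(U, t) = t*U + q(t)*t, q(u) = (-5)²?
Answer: -1/3313 ≈ -0.00030184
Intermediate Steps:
q(u) = 25
c(U, t) = 25*t + U*t (c(U, t) = t*U + 25*t = U*t + 25*t = 25*t + U*t)
p(b) = 18*b (p(b) = (b + b) + b*(25 - 9) = 2*b + b*16 = 2*b + 16*b = 18*b)
1/(p((6*w(-2, 3))*6) - 2017) = 1/(18*((6*(-2))*6) - 2017) = 1/(18*(-12*6) - 2017) = 1/(18*(-72) - 2017) = 1/(-1296 - 2017) = 1/(-3313) = -1/3313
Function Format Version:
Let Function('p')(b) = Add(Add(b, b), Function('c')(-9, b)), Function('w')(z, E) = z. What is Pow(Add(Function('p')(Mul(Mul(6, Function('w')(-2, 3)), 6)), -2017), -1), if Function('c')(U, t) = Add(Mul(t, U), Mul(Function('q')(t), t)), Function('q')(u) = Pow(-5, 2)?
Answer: Rational(-1, 3313) ≈ -0.00030184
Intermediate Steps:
Function('q')(u) = 25
Function('c')(U, t) = Add(Mul(25, t), Mul(U, t)) (Function('c')(U, t) = Add(Mul(t, U), Mul(25, t)) = Add(Mul(U, t), Mul(25, t)) = Add(Mul(25, t), Mul(U, t)))
Function('p')(b) = Mul(18, b) (Function('p')(b) = Add(Add(b, b), Mul(b, Add(25, -9))) = Add(Mul(2, b), Mul(b, 16)) = Add(Mul(2, b), Mul(16, b)) = Mul(18, b))
Pow(Add(Function('p')(Mul(Mul(6, Function('w')(-2, 3)), 6)), -2017), -1) = Pow(Add(Mul(18, Mul(Mul(6, -2), 6)), -2017), -1) = Pow(Add(Mul(18, Mul(-12, 6)), -2017), -1) = Pow(Add(Mul(18, -72), -2017), -1) = Pow(Add(-1296, -2017), -1) = Pow(-3313, -1) = Rational(-1, 3313)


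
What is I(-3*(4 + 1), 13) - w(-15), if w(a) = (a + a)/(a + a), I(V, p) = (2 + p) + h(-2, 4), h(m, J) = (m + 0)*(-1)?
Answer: 16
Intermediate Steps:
h(m, J) = -m (h(m, J) = m*(-1) = -m)
I(V, p) = 4 + p (I(V, p) = (2 + p) - 1*(-2) = (2 + p) + 2 = 4 + p)
w(a) = 1 (w(a) = (2*a)/((2*a)) = (2*a)*(1/(2*a)) = 1)
I(-3*(4 + 1), 13) - w(-15) = (4 + 13) - 1*1 = 17 - 1 = 16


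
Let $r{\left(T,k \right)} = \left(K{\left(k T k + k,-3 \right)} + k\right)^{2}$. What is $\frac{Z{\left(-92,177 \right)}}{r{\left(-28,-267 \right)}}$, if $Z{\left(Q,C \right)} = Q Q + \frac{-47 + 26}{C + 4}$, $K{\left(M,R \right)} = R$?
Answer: $\frac{1531963}{13194900} \approx 0.1161$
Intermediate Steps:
$Z{\left(Q,C \right)} = Q^{2} - \frac{21}{4 + C}$
$r{\left(T,k \right)} = \left(-3 + k\right)^{2}$
$\frac{Z{\left(-92,177 \right)}}{r{\left(-28,-267 \right)}} = \frac{\frac{1}{4 + 177} \left(-21 + 4 \left(-92\right)^{2} + 177 \left(-92\right)^{2}\right)}{\left(-3 - 267\right)^{2}} = \frac{\frac{1}{181} \left(-21 + 4 \cdot 8464 + 177 \cdot 8464\right)}{\left(-270\right)^{2}} = \frac{\frac{1}{181} \left(-21 + 33856 + 1498128\right)}{72900} = \frac{1}{181} \cdot 1531963 \cdot \frac{1}{72900} = \frac{1531963}{181} \cdot \frac{1}{72900} = \frac{1531963}{13194900}$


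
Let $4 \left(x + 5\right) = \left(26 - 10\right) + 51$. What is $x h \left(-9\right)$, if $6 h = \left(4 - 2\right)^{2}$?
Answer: $- \frac{141}{2} \approx -70.5$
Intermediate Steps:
$x = \frac{47}{4}$ ($x = -5 + \frac{\left(26 - 10\right) + 51}{4} = -5 + \frac{16 + 51}{4} = -5 + \frac{1}{4} \cdot 67 = -5 + \frac{67}{4} = \frac{47}{4} \approx 11.75$)
$h = \frac{2}{3}$ ($h = \frac{\left(4 - 2\right)^{2}}{6} = \frac{2^{2}}{6} = \frac{1}{6} \cdot 4 = \frac{2}{3} \approx 0.66667$)
$x h \left(-9\right) = \frac{47}{4} \cdot \frac{2}{3} \left(-9\right) = \frac{47}{6} \left(-9\right) = - \frac{141}{2}$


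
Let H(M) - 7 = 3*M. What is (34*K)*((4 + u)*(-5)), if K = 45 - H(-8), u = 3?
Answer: -73780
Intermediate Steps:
H(M) = 7 + 3*M
K = 62 (K = 45 - (7 + 3*(-8)) = 45 - (7 - 24) = 45 - 1*(-17) = 45 + 17 = 62)
(34*K)*((4 + u)*(-5)) = (34*62)*((4 + 3)*(-5)) = 2108*(7*(-5)) = 2108*(-35) = -73780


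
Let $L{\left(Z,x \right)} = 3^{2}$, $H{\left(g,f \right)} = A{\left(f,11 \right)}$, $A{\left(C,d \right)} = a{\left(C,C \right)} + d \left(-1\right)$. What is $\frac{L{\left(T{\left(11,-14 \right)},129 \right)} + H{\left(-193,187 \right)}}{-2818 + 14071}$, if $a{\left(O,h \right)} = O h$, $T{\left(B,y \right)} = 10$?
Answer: $\frac{34967}{11253} \approx 3.1073$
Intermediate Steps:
$A{\left(C,d \right)} = C^{2} - d$ ($A{\left(C,d \right)} = C C + d \left(-1\right) = C^{2} - d$)
$H{\left(g,f \right)} = -11 + f^{2}$ ($H{\left(g,f \right)} = f^{2} - 11 = -11 + f^{2}$)
$L{\left(Z,x \right)} = 9$
$\frac{L{\left(T{\left(11,-14 \right)},129 \right)} + H{\left(-193,187 \right)}}{-2818 + 14071} = \frac{9 - \left(11 - 187^{2}\right)}{-2818 + 14071} = \frac{9 + \left(-11 + 34969\right)}{11253} = \left(9 + 34958\right) \frac{1}{11253} = 34967 \cdot \frac{1}{11253} = \frac{34967}{11253}$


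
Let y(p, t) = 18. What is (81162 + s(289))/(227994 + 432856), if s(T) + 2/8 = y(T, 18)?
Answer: 324719/2643400 ≈ 0.12284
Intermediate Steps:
s(T) = 71/4 (s(T) = -¼ + 18 = 71/4)
(81162 + s(289))/(227994 + 432856) = (81162 + 71/4)/(227994 + 432856) = (324719/4)/660850 = (324719/4)*(1/660850) = 324719/2643400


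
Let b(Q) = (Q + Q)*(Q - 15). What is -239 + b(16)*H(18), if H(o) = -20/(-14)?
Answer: -1353/7 ≈ -193.29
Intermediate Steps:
H(o) = 10/7 (H(o) = -20*(-1/14) = 10/7)
b(Q) = 2*Q*(-15 + Q) (b(Q) = (2*Q)*(-15 + Q) = 2*Q*(-15 + Q))
-239 + b(16)*H(18) = -239 + (2*16*(-15 + 16))*(10/7) = -239 + (2*16*1)*(10/7) = -239 + 32*(10/7) = -239 + 320/7 = -1353/7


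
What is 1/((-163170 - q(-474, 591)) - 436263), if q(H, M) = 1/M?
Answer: -591/354264904 ≈ -1.6682e-6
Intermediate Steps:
1/((-163170 - q(-474, 591)) - 436263) = 1/((-163170 - 1/591) - 436263) = 1/(-96433471/591 - 436263) = 1/(-354264904/591) = -591/354264904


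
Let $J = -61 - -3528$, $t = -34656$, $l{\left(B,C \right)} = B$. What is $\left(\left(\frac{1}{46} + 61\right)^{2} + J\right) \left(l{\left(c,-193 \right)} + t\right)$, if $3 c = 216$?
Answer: $- \frac{131552529966}{529} \approx -2.4868 \cdot 10^{8}$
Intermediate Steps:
$c = 72$ ($c = \frac{1}{3} \cdot 216 = 72$)
$J = 3467$ ($J = -61 + 3528 = 3467$)
$\left(\left(\frac{1}{46} + 61\right)^{2} + J\right) \left(l{\left(c,-193 \right)} + t\right) = \left(\left(\frac{1}{46} + 61\right)^{2} + 3467\right) \left(72 - 34656\right) = \left(\left(\frac{1}{46} + 61\right)^{2} + 3467\right) \left(-34584\right) = \left(\left(\frac{2807}{46}\right)^{2} + 3467\right) \left(-34584\right) = \left(\frac{7879249}{2116} + 3467\right) \left(-34584\right) = \frac{15215421}{2116} \left(-34584\right) = - \frac{131552529966}{529}$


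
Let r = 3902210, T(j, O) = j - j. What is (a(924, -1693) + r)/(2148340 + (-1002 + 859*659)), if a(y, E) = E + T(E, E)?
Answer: 3900517/2713419 ≈ 1.4375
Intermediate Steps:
T(j, O) = 0
a(y, E) = E (a(y, E) = E + 0 = E)
(a(924, -1693) + r)/(2148340 + (-1002 + 859*659)) = (-1693 + 3902210)/(2148340 + (-1002 + 859*659)) = 3900517/(2148340 + (-1002 + 566081)) = 3900517/(2148340 + 565079) = 3900517/2713419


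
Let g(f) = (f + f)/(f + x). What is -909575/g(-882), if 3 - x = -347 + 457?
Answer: -899569675/1764 ≈ -5.0996e+5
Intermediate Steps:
x = -107 (x = 3 - (-347 + 457) = 3 - 1*110 = 3 - 110 = -107)
g(f) = 2*f/(-107 + f) (g(f) = (f + f)/(f - 107) = (2*f)/(-107 + f) = 2*f/(-107 + f))
-909575/g(-882) = -909575/(2*(-882)/(-107 - 882)) = -909575/(2*(-882)/(-989)) = -909575/(2*(-882)*(-1/989)) = -909575/1764/989 = -909575*989/1764 = -899569675/1764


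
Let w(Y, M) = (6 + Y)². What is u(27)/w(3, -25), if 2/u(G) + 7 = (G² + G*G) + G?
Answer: 1/59859 ≈ 1.6706e-5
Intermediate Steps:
u(G) = 2/(-7 + G + 2*G²) (u(G) = 2/(-7 + ((G² + G*G) + G)) = 2/(-7 + ((G² + G²) + G)) = 2/(-7 + (2*G² + G)) = 2/(-7 + (G + 2*G²)) = 2/(-7 + G + 2*G²))
u(27)/w(3, -25) = (2/(-7 + 27 + 2*27²))/((6 + 3)²) = (2/(-7 + 27 + 2*729))/(9²) = (2/(-7 + 27 + 1458))/81 = (2/1478)*(1/81) = (2*(1/1478))*(1/81) = (1/739)*(1/81) = 1/59859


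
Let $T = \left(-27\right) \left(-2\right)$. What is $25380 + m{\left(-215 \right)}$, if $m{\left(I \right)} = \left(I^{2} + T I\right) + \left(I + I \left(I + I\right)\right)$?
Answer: $152230$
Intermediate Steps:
$T = 54$
$m{\left(I \right)} = 3 I^{2} + 55 I$ ($m{\left(I \right)} = \left(I^{2} + 54 I\right) + \left(I + I \left(I + I\right)\right) = \left(I^{2} + 54 I\right) + \left(I + I 2 I\right) = \left(I^{2} + 54 I\right) + \left(I + 2 I^{2}\right) = 3 I^{2} + 55 I$)
$25380 + m{\left(-215 \right)} = 25380 - 215 \left(55 + 3 \left(-215\right)\right) = 25380 - 215 \left(55 - 645\right) = 25380 - -126850 = 25380 + 126850 = 152230$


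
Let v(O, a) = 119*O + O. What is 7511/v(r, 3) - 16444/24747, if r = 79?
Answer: 3331733/26066840 ≈ 0.12782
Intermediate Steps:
v(O, a) = 120*O
7511/v(r, 3) - 16444/24747 = 7511/((120*79)) - 16444/24747 = 7511/9480 - 16444*1/24747 = 7511*(1/9480) - 16444/24747 = 7511/9480 - 16444/24747 = 3331733/26066840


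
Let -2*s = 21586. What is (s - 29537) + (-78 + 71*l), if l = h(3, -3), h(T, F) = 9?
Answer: -39769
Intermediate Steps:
s = -10793 (s = -1/2*21586 = -10793)
l = 9
(s - 29537) + (-78 + 71*l) = (-10793 - 29537) + (-78 + 71*9) = -40330 + (-78 + 639) = -40330 + 561 = -39769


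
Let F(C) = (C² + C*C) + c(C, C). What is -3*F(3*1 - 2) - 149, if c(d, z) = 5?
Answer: -170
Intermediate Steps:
F(C) = 5 + 2*C² (F(C) = (C² + C*C) + 5 = (C² + C²) + 5 = 2*C² + 5 = 5 + 2*C²)
-3*F(3*1 - 2) - 149 = -3*(5 + 2*(3*1 - 2)²) - 149 = -3*(5 + 2*(3 - 2)²) - 149 = -3*(5 + 2*1²) - 149 = -3*(5 + 2*1) - 149 = -3*(5 + 2) - 149 = -3*7 - 149 = -21 - 149 = -170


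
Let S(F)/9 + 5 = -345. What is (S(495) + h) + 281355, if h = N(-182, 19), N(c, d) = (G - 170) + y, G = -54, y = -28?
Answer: 277953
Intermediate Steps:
S(F) = -3150 (S(F) = -45 + 9*(-345) = -45 - 3105 = -3150)
N(c, d) = -252 (N(c, d) = (-54 - 170) - 28 = -224 - 28 = -252)
h = -252
(S(495) + h) + 281355 = (-3150 - 252) + 281355 = -3402 + 281355 = 277953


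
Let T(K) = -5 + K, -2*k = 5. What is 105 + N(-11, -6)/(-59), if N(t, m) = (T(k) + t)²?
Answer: 23411/236 ≈ 99.199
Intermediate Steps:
k = -5/2 (k = -½*5 = -5/2 ≈ -2.5000)
N(t, m) = (-15/2 + t)² (N(t, m) = ((-5 - 5/2) + t)² = (-15/2 + t)²)
105 + N(-11, -6)/(-59) = 105 + ((-15 + 2*(-11))²/4)/(-59) = 105 - (-15 - 22)²/236 = 105 - (-37)²/236 = 105 - 1369/236 = 23411/236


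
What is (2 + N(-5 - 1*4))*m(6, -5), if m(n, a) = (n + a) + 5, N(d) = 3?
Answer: 30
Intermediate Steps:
m(n, a) = 5 + a + n (m(n, a) = (a + n) + 5 = 5 + a + n)
(2 + N(-5 - 1*4))*m(6, -5) = (2 + 3)*(5 - 5 + 6) = 5*6 = 30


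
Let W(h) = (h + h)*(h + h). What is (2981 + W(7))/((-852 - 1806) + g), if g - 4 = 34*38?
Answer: -1059/454 ≈ -2.3326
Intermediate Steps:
W(h) = 4*h**2 (W(h) = (2*h)*(2*h) = 4*h**2)
g = 1296 (g = 4 + 34*38 = 4 + 1292 = 1296)
(2981 + W(7))/((-852 - 1806) + g) = (2981 + 4*7**2)/((-852 - 1806) + 1296) = (2981 + 4*49)/(-2658 + 1296) = (2981 + 196)/(-1362) = 3177*(-1/1362) = -1059/454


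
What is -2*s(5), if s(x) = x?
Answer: -10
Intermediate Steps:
-2*s(5) = -2*5 = -10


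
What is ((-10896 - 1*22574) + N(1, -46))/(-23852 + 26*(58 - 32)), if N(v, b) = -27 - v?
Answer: 16749/11588 ≈ 1.4454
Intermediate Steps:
((-10896 - 1*22574) + N(1, -46))/(-23852 + 26*(58 - 32)) = ((-10896 - 1*22574) + (-27 - 1*1))/(-23852 + 26*(58 - 32)) = ((-10896 - 22574) + (-27 - 1))/(-23852 + 26*26) = (-33470 - 28)/(-23852 + 676) = -33498/(-23176) = -33498*(-1/23176) = 16749/11588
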